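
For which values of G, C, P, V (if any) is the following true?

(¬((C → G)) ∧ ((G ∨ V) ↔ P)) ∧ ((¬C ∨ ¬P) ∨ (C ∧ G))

G: False, C: True, P: False, V: False

  ¬((C → G)) ∧ ((G ∨ V) ↔ P) = True
    ¬((C → G)) = True
      C → G = False
    (G ∨ V) ↔ P = True
      G ∨ V = False
  (¬C ∨ ¬P) ∨ (C ∧ G) = True
    ¬C ∨ ¬P = True
      ¬C = False
      ¬P = True
    C ∧ G = False
Both conjuncts True, so the formula holds.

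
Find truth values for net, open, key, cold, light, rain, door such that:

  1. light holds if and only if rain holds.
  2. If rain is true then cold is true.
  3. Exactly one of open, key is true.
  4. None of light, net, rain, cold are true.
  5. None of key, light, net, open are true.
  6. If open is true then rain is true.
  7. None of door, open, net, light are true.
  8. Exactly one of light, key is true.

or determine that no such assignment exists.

The formula is unsatisfiable.

Case open = True:
  Constraint (5) is violated (open=T) — contradiction.
Case open = False:
  (3) with open=F forces key = True.
  Constraint (5) is violated (key=T) — contradiction.
Both cases fail — unsatisfiable.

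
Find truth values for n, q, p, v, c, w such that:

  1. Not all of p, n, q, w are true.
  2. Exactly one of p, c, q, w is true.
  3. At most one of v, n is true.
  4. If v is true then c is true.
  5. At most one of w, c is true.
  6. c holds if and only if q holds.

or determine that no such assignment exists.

n=F; q=F; p=T; v=F; c=F; w=F

  (1) {p, n, q, w}: 1/4 true — not all ✓
  (2) {p, c, q, w}: 1 true — exactly one ✓
  (3) {v, n}: 0 true — at most one ✓
  (4) v=F ⇒ c: vacuous ✓
  (5) {w, c}: 0 true — at most one ✓
  (6) c=F, q=F — same ✓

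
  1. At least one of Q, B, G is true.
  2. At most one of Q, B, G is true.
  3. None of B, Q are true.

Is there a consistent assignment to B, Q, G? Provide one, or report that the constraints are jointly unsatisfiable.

B: False, Q: False, G: True

  (1) {Q, B, G}: 1 true — at least one ✓
  (2) {Q, B, G}: 1 true — at most one ✓
  (3) {B, Q}: 0 true — none ✓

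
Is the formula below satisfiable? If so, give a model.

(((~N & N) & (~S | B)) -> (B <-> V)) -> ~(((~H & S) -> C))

B = False, S = True, V = True, H = False, C = False, N = False

  (((~N & N) & (~S | B)) -> (B <-> V)) -> ~(((~H & S) -> C)) = True
    ((~N & N) & (~S | B)) -> (B <-> V) = True
      (~N & N) & (~S | B) = False
        ~N & N = False
          ~N = True
        ~S | B = False
          ~S = False
      B <-> V = False
    ~(((~H & S) -> C)) = True
      (~H & S) -> C = False
        ~H & S = True
          ~H = True
The formula evaluates to True.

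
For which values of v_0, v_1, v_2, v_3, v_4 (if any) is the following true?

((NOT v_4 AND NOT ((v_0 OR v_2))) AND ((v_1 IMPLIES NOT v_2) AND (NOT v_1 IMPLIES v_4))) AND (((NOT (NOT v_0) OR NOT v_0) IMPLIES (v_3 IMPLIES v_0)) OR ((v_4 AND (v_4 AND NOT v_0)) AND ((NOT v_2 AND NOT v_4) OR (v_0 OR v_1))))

v_0 = False, v_1 = True, v_2 = False, v_3 = False, v_4 = False

  (NOT v_4 AND NOT ((v_0 OR v_2))) AND ((v_1 IMPLIES NOT v_2) AND (NOT v_1 IMPLIES v_4)) = True
    NOT v_4 AND NOT ((v_0 OR v_2)) = True
      NOT v_4 = True
      NOT ((v_0 OR v_2)) = True
        v_0 OR v_2 = False
    (v_1 IMPLIES NOT v_2) AND (NOT v_1 IMPLIES v_4) = True
      v_1 IMPLIES NOT v_2 = True
        NOT v_2 = True
      NOT v_1 IMPLIES v_4 = True
        NOT v_1 = False
  ((NOT (NOT v_0) OR NOT v_0) IMPLIES (v_3 IMPLIES v_0)) OR ((v_4 AND (v_4 AND NOT v_0)) AND ((NOT v_2 AND NOT v_4) OR (v_0 OR v_1))) = True
    (NOT (NOT v_0) OR NOT v_0) IMPLIES (v_3 IMPLIES v_0) = True
      NOT (NOT v_0) OR NOT v_0 = True
        NOT (NOT v_0) = False
          NOT v_0 = True
        NOT v_0 = True
      v_3 IMPLIES v_0 = True
    (v_4 AND (v_4 AND NOT v_0)) AND ((NOT v_2 AND NOT v_4) OR (v_0 OR v_1)) = False
      v_4 AND (v_4 AND NOT v_0) = False
        v_4 AND NOT v_0 = False
          NOT v_0 = True
      (NOT v_2 AND NOT v_4) OR (v_0 OR v_1) = True
        NOT v_2 AND NOT v_4 = True
          NOT v_2 = True
          NOT v_4 = True
        v_0 OR v_1 = True
Both conjuncts True, so the formula holds.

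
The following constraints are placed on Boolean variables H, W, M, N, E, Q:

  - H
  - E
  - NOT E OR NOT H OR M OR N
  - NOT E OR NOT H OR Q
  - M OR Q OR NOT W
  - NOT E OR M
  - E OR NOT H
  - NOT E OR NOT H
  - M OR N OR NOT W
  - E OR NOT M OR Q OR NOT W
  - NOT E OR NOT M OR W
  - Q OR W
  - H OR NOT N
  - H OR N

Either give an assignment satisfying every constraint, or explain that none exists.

Case H = True:
  (E) forces E = True.
  Clause (NOT E OR NOT H) is falsified — contradiction.
Case H = False:
  Clause (H) is falsified — contradiction.
Both cases fail, so the formula is unsatisfiable.

The formula is unsatisfiable.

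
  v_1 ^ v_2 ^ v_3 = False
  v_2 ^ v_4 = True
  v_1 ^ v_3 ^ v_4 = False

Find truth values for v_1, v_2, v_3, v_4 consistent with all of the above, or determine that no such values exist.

UNSATISFIABLE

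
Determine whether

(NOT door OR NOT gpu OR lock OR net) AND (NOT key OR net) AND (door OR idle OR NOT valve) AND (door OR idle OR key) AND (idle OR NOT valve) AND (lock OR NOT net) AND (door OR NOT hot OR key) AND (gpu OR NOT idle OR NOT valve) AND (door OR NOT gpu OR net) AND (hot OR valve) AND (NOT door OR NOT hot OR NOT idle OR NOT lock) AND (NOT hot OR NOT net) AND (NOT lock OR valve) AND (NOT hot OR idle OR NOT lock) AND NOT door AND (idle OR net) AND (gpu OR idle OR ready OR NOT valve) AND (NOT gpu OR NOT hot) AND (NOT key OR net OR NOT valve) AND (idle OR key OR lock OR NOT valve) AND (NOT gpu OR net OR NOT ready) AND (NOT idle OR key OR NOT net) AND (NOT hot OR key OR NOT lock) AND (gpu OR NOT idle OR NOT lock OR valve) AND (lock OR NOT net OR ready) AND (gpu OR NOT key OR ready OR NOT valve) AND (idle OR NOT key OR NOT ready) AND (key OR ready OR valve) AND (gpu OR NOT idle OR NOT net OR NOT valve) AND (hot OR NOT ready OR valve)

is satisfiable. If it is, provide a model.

Unit clause (NOT door) forces door = False.
Set key = True.
  then (NOT key OR net) forces net = True.
  then (lock OR NOT net) forces lock = True.
  then (NOT hot OR NOT net) forces hot = False.
  then (NOT lock OR valve) forces valve = True.
  then (door OR idle OR NOT valve) forces idle = True.
  then (gpu OR NOT idle OR NOT valve) forces gpu = True.
Set ready = True.
All clauses satisfied.

key=T; valve=T; hot=F; idle=T; net=T; ready=T; gpu=T; lock=T; door=F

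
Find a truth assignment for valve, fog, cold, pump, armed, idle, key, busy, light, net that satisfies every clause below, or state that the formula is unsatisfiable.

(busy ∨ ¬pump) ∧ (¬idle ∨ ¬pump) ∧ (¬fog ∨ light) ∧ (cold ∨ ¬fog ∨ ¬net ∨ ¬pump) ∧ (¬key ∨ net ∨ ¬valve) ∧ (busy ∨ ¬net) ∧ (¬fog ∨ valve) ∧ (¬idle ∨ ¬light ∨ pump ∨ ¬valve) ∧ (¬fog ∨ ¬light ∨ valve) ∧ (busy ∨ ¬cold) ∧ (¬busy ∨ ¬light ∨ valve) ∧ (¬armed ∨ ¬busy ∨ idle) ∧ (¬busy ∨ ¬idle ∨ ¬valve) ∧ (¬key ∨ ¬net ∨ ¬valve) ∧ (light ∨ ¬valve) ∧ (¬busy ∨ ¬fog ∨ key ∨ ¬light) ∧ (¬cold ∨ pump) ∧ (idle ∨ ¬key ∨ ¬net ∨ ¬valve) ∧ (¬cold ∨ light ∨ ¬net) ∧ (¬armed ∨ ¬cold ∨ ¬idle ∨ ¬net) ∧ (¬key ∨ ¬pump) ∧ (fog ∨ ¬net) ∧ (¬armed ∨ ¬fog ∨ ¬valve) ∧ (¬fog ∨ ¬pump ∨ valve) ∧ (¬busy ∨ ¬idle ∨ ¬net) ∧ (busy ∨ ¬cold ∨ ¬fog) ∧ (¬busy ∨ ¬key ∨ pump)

valve = True, fog = False, cold = False, pump = False, armed = False, idle = False, key = False, busy = True, light = True, net = False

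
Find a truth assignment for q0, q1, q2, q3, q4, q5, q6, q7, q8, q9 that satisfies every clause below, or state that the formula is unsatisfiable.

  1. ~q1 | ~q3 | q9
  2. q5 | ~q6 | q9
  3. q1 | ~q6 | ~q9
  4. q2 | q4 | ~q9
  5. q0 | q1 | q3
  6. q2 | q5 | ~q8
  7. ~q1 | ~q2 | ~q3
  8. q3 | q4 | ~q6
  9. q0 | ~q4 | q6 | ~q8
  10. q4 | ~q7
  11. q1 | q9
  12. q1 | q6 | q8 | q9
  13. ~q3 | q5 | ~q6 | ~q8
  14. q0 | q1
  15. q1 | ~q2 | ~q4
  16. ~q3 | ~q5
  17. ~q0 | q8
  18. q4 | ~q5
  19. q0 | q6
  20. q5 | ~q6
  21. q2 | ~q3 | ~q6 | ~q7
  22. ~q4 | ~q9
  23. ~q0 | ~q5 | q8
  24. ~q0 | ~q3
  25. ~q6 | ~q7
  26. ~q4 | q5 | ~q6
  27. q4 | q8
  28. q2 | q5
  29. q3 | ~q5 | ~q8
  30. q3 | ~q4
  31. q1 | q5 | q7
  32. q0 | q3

Set q0 = True.
  then (~q0 | q8) forces q8 = True.
  then (~q0 | ~q3) forces q3 = False.
  then (q3 | ~q5 | ~q8) forces q5 = False.
  then (q3 | ~q4) forces q4 = False.
  then (q2 | q5 | ~q8) forces q2 = True.
  then (q3 | q4 | ~q6) forces q6 = False.
  then (q4 | ~q7) forces q7 = False.
  then (q1 | q5 | q7) forces q1 = True.
Set q9 = False.
All clauses satisfied.

q0 = True, q1 = True, q2 = True, q3 = False, q4 = False, q5 = False, q6 = False, q7 = False, q8 = True, q9 = False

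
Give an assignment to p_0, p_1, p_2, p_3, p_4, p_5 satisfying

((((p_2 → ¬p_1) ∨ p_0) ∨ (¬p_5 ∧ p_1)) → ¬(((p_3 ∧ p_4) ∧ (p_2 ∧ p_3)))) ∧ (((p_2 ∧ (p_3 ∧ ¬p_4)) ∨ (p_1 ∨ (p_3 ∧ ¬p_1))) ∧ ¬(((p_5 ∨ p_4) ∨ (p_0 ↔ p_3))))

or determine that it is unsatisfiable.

p_0 = False, p_1 = False, p_2 = True, p_3 = True, p_4 = False, p_5 = False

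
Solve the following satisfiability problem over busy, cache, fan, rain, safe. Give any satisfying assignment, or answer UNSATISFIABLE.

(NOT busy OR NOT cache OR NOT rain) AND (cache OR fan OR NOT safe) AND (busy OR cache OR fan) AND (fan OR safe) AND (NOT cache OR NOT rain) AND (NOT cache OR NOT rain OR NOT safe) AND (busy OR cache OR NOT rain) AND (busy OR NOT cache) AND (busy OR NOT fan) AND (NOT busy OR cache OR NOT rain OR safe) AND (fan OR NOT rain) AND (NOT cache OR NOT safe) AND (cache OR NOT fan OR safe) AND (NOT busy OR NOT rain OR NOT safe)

busy: True, cache: False, fan: True, rain: False, safe: True

Try busy = False:
  (busy OR NOT cache) forces cache = False.
  (busy OR cache OR fan) forces fan = True.
  clause (busy OR NOT fan) is falsified — backtrack.
So busy = True.
Set cache = False.
Set fan = True.
  then (cache OR NOT fan OR safe) forces safe = True.
  then (NOT busy OR NOT rain OR NOT safe) forces rain = False.
All clauses satisfied.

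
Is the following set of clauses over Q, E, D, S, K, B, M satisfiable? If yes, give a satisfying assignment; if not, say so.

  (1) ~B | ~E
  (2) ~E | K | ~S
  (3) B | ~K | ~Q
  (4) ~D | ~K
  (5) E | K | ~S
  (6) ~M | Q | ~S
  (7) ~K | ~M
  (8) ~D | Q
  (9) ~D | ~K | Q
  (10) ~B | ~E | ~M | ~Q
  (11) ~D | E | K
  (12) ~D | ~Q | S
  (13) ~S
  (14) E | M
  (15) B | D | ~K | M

Unit clause (~S) forces S = False.
Set Q = True.
  then (~D | ~Q | S) forces D = False.
Set E = False.
  then (E | M) forces M = True.
  then (~K | ~M) forces K = False.
Set B = False.
All clauses satisfied.

Q = True, E = False, D = False, S = False, K = False, B = False, M = True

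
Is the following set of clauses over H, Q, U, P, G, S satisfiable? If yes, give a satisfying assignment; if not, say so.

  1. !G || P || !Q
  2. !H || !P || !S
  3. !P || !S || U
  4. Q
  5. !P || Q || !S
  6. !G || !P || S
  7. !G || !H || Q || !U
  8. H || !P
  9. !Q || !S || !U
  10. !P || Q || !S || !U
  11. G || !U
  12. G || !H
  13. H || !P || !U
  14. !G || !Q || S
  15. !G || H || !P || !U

H: False, Q: True, U: False, P: False, G: False, S: False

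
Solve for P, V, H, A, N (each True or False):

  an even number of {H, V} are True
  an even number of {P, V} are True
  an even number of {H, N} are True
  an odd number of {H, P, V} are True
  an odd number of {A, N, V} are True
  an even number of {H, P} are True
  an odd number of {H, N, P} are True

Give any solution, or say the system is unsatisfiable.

P = True, V = True, H = True, A = True, N = True

{H, V}: 2 true → even ✓
{P, V}: 2 true → even ✓
{H, N}: 2 true → even ✓
{H, P, V}: 3 true → odd ✓
{A, N, V}: 3 true → odd ✓
{H, P}: 2 true → even ✓
{H, N, P}: 3 true → odd ✓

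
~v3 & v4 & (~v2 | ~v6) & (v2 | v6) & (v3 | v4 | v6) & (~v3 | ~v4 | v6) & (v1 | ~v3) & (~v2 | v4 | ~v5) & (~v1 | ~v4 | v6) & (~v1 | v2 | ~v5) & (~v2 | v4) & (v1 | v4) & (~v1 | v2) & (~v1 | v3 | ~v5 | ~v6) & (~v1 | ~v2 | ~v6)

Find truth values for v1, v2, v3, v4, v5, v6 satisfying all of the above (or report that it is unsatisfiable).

Unit clause (~v3) forces v3 = False.
Unit clause (v4) forces v4 = True.
Set v1 = False.
Set v2 = False.
  then (v2 | v6) forces v6 = True.
Set v5 = True.
All clauses satisfied.

v1: False, v2: False, v3: False, v4: True, v5: True, v6: True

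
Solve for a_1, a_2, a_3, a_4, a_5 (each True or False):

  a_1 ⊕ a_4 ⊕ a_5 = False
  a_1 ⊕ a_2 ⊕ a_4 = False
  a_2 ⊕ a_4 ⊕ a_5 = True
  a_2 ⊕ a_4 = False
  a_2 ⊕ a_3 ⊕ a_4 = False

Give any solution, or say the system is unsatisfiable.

a_1=F; a_2=T; a_3=F; a_4=T; a_5=T

a_1 ⊕ a_4 ⊕ a_5 = F ⊕ T ⊕ T = False ✓
a_1 ⊕ a_2 ⊕ a_4 = F ⊕ T ⊕ T = False ✓
a_2 ⊕ a_4 ⊕ a_5 = T ⊕ T ⊕ T = True ✓
a_2 ⊕ a_4 = T ⊕ T = False ✓
a_2 ⊕ a_3 ⊕ a_4 = T ⊕ F ⊕ T = False ✓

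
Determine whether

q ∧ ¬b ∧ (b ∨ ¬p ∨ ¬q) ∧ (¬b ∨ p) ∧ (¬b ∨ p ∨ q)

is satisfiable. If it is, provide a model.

b: False, p: False, q: True

Unit clause (q) forces q = True.
Unit clause (¬b) forces b = False.
In (b ∨ ¬p ∨ ¬q) only ¬p is left, so p = False.
Check each clause:
  (q): q holds.
  (¬b): ¬b holds.
  (b ∨ ¬p ∨ ¬q): ¬p holds.
  (¬b ∨ p): ¬b holds.
  (¬b ∨ p ∨ q): ¬b holds.
All clauses satisfied.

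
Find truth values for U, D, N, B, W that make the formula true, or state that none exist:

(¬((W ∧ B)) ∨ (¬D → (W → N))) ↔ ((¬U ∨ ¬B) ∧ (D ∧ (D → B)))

U: False; D: False; N: False; B: True; W: True

  (¬((W ∧ B)) ∨ (¬D → (W → N))) ↔ ((¬U ∨ ¬B) ∧ (D ∧ (D → B))) = True
    ¬((W ∧ B)) ∨ (¬D → (W → N)) = False
      ¬((W ∧ B)) = False
        W ∧ B = True
      ¬D → (W → N) = False
        ¬D = True
        W → N = False
    (¬U ∨ ¬B) ∧ (D ∧ (D → B)) = False
      ¬U ∨ ¬B = True
        ¬U = True
        ¬B = False
      D ∧ (D → B) = False
        D → B = True
The formula evaluates to True.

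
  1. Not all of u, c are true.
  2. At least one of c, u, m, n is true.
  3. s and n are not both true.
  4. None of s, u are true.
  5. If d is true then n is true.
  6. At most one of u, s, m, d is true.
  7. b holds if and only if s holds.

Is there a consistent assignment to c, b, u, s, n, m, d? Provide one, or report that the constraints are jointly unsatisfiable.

c = True; b = False; u = False; s = False; n = True; m = False; d = False

  (1) {u, c}: 1/2 true — not all ✓
  (2) {c, u, m, n}: 2 true — at least one ✓
  (3) s=F, n=T — not both ✓
  (4) {s, u}: 0 true — none ✓
  (5) d=F ⇒ n: vacuous ✓
  (6) {u, s, m, d}: 0 true — at most one ✓
  (7) b=F, s=F — same ✓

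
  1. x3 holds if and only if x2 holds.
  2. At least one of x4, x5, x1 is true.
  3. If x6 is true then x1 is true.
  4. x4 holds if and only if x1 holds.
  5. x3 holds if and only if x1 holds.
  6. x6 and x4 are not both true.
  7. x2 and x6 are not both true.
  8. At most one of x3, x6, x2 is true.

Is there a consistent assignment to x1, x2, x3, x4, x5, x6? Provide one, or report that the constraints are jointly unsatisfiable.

x1 = False, x2 = False, x3 = False, x4 = False, x5 = True, x6 = False

  (1) x3=F, x2=F — same ✓
  (2) {x4, x5, x1}: 1 true — at least one ✓
  (3) x6=F ⇒ x1: vacuous ✓
  (4) x4=F, x1=F — same ✓
  (5) x3=F, x1=F — same ✓
  (6) x6=F, x4=F — not both ✓
  (7) x2=F, x6=F — not both ✓
  (8) {x3, x6, x2}: 0 true — at most one ✓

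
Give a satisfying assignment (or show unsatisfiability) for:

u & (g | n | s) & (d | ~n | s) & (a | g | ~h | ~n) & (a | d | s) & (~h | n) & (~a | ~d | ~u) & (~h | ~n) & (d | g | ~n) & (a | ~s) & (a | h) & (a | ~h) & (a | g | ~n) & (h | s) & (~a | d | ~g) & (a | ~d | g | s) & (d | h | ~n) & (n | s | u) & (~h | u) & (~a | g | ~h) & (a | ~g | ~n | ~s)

u = True; s = True; d = False; h = False; a = True; g = False; n = False

Unit clause (u) forces u = True.
Try s = False:
  (h | s) forces h = True.
  (~h | n) forces n = True.
  clause (~h | ~n) is falsified — backtrack.
So s = True.
  then (a | ~s) forces a = True.
  then (~a | ~d | ~u) forces d = False.
  then (~a | d | ~g) forces g = False.
  then (~a | g | ~h) forces h = False.
  then (d | g | ~n) forces n = False.
All clauses satisfied.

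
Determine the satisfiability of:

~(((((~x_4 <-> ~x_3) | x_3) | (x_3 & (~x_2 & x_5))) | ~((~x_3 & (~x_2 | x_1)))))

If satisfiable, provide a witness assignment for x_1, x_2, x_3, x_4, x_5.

x_1 = True, x_2 = False, x_3 = False, x_4 = True, x_5 = False

  ~(((((~x_4 <-> ~x_3) | x_3) | (x_3 & (~x_2 & x_5))) | ~((~x_3 & (~x_2 | x_1))))) = True
    (((~x_4 <-> ~x_3) | x_3) | (x_3 & (~x_2 & x_5))) | ~((~x_3 & (~x_2 | x_1))) = False
      ((~x_4 <-> ~x_3) | x_3) | (x_3 & (~x_2 & x_5)) = False
        (~x_4 <-> ~x_3) | x_3 = False
          ~x_4 <-> ~x_3 = False
            ~x_4 = False
            ~x_3 = True
        x_3 & (~x_2 & x_5) = False
          ~x_2 & x_5 = False
            ~x_2 = True
      ~((~x_3 & (~x_2 | x_1))) = False
        ~x_3 & (~x_2 | x_1) = True
          ~x_3 = True
          ~x_2 | x_1 = True
            ~x_2 = True
The formula evaluates to True.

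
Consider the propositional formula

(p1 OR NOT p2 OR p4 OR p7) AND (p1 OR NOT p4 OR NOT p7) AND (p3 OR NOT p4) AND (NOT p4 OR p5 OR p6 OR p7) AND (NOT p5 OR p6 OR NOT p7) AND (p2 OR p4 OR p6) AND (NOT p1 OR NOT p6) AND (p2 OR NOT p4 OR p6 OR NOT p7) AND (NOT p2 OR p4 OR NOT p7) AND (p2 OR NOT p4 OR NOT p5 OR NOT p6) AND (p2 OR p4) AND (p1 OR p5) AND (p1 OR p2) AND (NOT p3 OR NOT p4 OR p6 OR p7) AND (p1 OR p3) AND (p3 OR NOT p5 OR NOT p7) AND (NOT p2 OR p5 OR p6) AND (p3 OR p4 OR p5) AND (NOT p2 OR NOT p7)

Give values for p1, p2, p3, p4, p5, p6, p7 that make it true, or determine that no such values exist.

Set p1 = False.
  then (p1 OR p5) forces p5 = True.
  then (p1 OR p2) forces p2 = True.
  then (p1 OR p3) forces p3 = True.
  then (NOT p2 OR NOT p7) forces p7 = False.
  then (p1 OR NOT p2 OR p4 OR p7) forces p4 = True.
  then (NOT p3 OR NOT p4 OR p6 OR p7) forces p6 = True.
All clauses satisfied.

p1 = False, p2 = True, p3 = True, p4 = True, p5 = True, p6 = True, p7 = False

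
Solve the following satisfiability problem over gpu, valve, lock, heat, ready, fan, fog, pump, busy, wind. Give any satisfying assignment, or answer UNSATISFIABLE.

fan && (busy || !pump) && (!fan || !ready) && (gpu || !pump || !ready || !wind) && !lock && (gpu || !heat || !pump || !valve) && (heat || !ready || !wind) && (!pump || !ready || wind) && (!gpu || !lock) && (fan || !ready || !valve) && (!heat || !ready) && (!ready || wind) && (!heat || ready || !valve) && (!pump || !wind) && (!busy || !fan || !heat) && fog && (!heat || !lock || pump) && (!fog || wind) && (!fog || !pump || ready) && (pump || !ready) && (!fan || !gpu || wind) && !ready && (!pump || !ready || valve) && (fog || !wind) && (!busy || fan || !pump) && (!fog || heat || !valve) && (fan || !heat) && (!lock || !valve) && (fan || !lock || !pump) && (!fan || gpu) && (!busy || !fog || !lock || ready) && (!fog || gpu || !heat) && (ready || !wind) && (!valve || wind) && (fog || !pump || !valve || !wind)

The formula is unsatisfiable.

Case lock = True:
  Clause (!lock) is falsified — contradiction.
Case lock = False:
  (fan) forces fan = True.
  (!fan || !ready) forces ready = False.
  (fog) forces fog = True.
  (!fog || wind) forces wind = True.
  Clause (ready || !wind) is falsified — contradiction.
Both cases fail, so the formula is unsatisfiable.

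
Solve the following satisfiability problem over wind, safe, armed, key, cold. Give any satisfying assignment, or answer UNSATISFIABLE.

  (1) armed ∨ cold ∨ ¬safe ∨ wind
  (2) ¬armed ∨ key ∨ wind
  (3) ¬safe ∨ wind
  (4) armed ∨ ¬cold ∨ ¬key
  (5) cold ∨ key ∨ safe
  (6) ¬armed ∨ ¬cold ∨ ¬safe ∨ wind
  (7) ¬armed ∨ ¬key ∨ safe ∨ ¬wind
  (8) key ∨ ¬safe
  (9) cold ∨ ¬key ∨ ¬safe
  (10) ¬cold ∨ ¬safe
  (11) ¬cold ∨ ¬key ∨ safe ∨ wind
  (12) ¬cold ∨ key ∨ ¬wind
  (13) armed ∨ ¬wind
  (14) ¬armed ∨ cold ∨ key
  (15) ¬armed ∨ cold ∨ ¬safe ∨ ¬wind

Set wind = False.
  then (¬safe ∨ wind) forces safe = False.
Set armed = False.
Set key = True.
  then (armed ∨ ¬cold ∨ ¬key) forces cold = False.
All clauses satisfied.

wind = False, safe = False, armed = False, key = True, cold = False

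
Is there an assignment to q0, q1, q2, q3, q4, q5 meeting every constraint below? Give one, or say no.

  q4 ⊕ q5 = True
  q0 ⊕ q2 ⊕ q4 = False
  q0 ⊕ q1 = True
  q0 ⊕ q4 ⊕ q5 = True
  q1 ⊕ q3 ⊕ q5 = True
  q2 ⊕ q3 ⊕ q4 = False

q0: False, q1: True, q2: True, q3: False, q4: True, q5: False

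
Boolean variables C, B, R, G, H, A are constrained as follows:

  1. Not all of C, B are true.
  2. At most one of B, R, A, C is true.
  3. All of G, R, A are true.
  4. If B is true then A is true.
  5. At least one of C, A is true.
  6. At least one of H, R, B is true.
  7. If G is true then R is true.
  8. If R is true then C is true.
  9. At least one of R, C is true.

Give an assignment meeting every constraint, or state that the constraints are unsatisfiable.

Case R = True:
  (2) with R=T forces B = False.
  (2) with R=T forces A = False.
  Constraint (3) is violated (A=F) — contradiction.
Case R = False:
  Constraint (3) is violated (R=F) — contradiction.
Both cases fail — unsatisfiable.

The formula is unsatisfiable.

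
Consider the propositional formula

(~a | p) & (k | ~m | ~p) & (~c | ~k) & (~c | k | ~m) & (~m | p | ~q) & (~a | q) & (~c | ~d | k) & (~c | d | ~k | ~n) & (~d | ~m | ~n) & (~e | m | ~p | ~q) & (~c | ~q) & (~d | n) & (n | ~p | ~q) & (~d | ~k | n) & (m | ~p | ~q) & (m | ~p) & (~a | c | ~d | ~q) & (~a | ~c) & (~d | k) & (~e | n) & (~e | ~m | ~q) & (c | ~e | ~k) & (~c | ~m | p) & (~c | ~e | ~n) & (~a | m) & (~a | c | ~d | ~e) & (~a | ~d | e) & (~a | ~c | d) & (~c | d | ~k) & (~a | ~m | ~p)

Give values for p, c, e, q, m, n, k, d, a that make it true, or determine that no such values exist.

Set p = False.
  then (~a | p) forces a = False.
Set c = False.
Set e = False.
Set q = False.
Set m = False.
Set n = True.
Set k = True.
Set d = False.
All clauses satisfied.

p = False; c = False; e = False; q = False; m = False; n = True; k = True; d = False; a = False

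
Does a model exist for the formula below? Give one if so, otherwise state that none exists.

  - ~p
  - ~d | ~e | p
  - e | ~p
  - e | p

Unit clause (~p) forces p = False.
In (e | p) only e is left, so e = True.
In (~d | ~e | p) only ~d is left, so d = False.
Check each clause:
  (~p): ~p holds.
  (~d | ~e | p): ~d holds.
  (e | ~p): e holds.
  (e | p): e holds.
All clauses satisfied.

p = False, d = False, e = True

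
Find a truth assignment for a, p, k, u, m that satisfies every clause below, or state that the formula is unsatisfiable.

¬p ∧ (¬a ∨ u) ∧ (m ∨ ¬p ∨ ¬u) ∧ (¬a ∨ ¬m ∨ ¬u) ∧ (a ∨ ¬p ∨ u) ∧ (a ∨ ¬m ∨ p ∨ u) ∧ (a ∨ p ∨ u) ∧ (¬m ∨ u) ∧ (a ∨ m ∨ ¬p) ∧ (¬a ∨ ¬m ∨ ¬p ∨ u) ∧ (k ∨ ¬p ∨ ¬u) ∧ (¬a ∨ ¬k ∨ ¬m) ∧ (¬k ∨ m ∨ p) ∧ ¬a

a=F, p=F, k=F, u=T, m=T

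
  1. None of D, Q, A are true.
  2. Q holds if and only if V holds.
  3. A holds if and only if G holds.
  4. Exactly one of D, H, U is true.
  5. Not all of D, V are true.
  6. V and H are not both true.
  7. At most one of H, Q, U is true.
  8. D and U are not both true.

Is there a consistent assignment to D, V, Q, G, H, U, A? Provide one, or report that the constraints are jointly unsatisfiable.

D=F, V=F, Q=F, G=F, H=T, U=F, A=F

  (1) {D, Q, A}: 0 true — none ✓
  (2) Q=F, V=F — same ✓
  (3) A=F, G=F — same ✓
  (4) {D, H, U}: 1 true — exactly one ✓
  (5) {D, V}: 0/2 true — not all ✓
  (6) V=F, H=T — not both ✓
  (7) {H, Q, U}: 1 true — at most one ✓
  (8) D=F, U=F — not both ✓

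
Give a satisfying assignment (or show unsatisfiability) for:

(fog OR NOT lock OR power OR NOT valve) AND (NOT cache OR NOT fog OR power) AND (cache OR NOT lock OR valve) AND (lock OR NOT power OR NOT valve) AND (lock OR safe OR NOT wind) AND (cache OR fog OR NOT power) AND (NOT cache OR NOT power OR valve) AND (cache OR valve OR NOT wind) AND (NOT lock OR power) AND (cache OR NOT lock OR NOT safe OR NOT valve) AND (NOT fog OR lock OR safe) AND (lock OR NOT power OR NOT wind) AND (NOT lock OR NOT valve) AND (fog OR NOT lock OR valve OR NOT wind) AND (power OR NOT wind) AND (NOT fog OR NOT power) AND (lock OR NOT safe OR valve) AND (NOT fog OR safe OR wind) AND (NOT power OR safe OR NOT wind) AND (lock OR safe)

fog = True, valve = True, wind = False, cache = False, power = False, safe = True, lock = False

Set fog = True.
  then (NOT fog OR NOT power) forces power = False.
  then (NOT cache OR NOT fog OR power) forces cache = False.
  then (NOT lock OR power) forces lock = False.
  then (NOT fog OR lock OR safe) forces safe = True.
  then (power OR NOT wind) forces wind = False.
  then (lock OR NOT safe OR valve) forces valve = True.
All clauses satisfied.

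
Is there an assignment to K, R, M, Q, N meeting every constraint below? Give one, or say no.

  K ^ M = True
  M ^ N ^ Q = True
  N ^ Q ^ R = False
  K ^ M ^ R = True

K=F, R=F, M=T, Q=F, N=F

K ^ M = F ^ T = True ✓
M ^ N ^ Q = T ^ F ^ F = True ✓
N ^ Q ^ R = F ^ F ^ F = False ✓
K ^ M ^ R = F ^ T ^ F = True ✓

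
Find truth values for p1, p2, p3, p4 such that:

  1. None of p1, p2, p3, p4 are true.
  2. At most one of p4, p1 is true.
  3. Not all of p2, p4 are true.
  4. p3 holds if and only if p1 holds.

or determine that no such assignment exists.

p1: False, p2: False, p3: False, p4: False

  (1) {p1, p2, p3, p4}: 0 true — none ✓
  (2) {p4, p1}: 0 true — at most one ✓
  (3) {p2, p4}: 0/2 true — not all ✓
  (4) p3=F, p1=F — same ✓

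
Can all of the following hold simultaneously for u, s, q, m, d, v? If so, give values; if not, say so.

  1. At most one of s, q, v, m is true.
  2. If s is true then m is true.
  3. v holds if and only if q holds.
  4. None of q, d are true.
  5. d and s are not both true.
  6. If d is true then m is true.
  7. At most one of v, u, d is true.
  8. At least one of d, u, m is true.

u=T; s=F; q=F; m=F; d=F; v=F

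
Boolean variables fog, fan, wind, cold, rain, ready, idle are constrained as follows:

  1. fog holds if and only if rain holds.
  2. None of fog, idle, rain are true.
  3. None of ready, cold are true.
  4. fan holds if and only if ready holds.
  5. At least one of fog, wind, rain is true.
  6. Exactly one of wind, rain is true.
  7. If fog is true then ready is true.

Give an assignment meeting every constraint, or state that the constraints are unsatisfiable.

fog = False; fan = False; wind = True; cold = False; rain = False; ready = False; idle = False

  (1) fog=F, rain=F — same ✓
  (2) {fog, idle, rain}: 0 true — none ✓
  (3) {ready, cold}: 0 true — none ✓
  (4) fan=F, ready=F — same ✓
  (5) {fog, wind, rain}: 1 true — at least one ✓
  (6) {wind, rain}: 1 true — exactly one ✓
  (7) fog=F ⇒ ready: vacuous ✓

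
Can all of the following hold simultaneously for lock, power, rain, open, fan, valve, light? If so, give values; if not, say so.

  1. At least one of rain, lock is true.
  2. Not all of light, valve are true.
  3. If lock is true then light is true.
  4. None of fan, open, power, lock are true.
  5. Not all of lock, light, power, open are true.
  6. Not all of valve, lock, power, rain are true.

lock=F, power=F, rain=T, open=F, fan=F, valve=F, light=T

  (1) {rain, lock}: 1 true — at least one ✓
  (2) {light, valve}: 1/2 true — not all ✓
  (3) lock=F ⇒ light: vacuous ✓
  (4) {fan, open, power, lock}: 0 true — none ✓
  (5) {lock, light, power, open}: 1/4 true — not all ✓
  (6) {valve, lock, power, rain}: 1/4 true — not all ✓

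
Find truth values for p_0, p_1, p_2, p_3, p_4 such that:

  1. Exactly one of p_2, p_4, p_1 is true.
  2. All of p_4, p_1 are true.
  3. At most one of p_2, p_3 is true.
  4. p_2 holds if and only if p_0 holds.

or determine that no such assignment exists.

Case p_1 = True:
  (1) with p_1=T forces p_2 = False.
  (1) with p_1=T forces p_4 = False.
  Constraint (2) is violated (p_4=F) — contradiction.
Case p_1 = False:
  Constraint (2) is violated (p_1=F) — contradiction.
Both cases fail — unsatisfiable.

UNSATISFIABLE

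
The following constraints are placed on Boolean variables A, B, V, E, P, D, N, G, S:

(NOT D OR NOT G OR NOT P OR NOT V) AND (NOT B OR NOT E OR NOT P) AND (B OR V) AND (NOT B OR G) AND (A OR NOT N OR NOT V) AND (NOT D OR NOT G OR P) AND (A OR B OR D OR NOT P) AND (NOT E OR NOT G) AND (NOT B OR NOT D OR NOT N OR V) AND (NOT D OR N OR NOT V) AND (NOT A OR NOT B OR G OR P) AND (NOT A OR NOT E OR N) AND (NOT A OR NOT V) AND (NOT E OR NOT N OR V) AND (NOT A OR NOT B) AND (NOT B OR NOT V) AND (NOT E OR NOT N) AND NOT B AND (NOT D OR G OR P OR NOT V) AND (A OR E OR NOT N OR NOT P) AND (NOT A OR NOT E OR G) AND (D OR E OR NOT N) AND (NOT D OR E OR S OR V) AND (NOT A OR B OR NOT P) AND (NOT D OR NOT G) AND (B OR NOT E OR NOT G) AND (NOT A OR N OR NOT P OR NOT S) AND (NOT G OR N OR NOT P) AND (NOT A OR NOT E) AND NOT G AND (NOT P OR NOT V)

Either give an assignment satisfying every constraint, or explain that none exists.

Unit clause (NOT B) forces B = False.
Unit clause (NOT G) forces G = False.
In (B OR V) only V is left, so V = True.
In (NOT A OR NOT V) only NOT A is left, so A = False.
In (NOT P OR NOT V) only NOT P is left, so P = False.
In (A OR NOT N OR NOT V) only NOT N is left, so N = False.
In (NOT D OR N OR NOT V) only NOT D is left, so D = False.
Set E = False.
Set S = False.
All clauses satisfied.

A=F, B=F, V=T, E=F, P=F, D=F, N=F, G=F, S=F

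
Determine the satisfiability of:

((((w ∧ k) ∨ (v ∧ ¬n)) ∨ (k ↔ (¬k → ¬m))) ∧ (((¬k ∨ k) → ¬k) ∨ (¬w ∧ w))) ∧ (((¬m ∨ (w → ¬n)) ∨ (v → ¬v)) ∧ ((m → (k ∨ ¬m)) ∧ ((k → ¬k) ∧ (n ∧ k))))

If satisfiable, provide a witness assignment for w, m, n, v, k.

Case k = True: the conjunct k → ¬k becomes True → ¬True = False.
Case k = False: the conjunct k is False.
Both cases fail — unsatisfiable.

No satisfying assignment exists.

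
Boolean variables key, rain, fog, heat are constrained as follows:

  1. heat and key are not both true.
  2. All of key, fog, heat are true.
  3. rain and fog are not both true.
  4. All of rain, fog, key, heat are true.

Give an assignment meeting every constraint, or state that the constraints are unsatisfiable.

No satisfying assignment exists.

Case key = True:
  (1) with key=T forces heat = False.
  Constraint (2) is violated (heat=F) — contradiction.
Case key = False:
  Constraint (2) is violated (key=F) — contradiction.
Both cases fail — unsatisfiable.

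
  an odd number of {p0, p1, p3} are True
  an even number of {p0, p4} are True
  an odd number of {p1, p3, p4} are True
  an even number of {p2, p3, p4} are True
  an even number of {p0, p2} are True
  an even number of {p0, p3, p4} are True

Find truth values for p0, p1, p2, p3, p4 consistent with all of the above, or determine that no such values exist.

p0: True, p1: False, p2: True, p3: False, p4: True

{p0, p1, p3}: 1 true → odd ✓
{p0, p4}: 2 true → even ✓
{p1, p3, p4}: 1 true → odd ✓
{p2, p3, p4}: 2 true → even ✓
{p0, p2}: 2 true → even ✓
{p0, p3, p4}: 2 true → even ✓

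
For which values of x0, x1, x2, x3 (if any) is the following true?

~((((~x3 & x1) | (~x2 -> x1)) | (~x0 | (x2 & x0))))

x0 = True, x1 = False, x2 = False, x3 = True

  ~((((~x3 & x1) | (~x2 -> x1)) | (~x0 | (x2 & x0)))) = True
    ((~x3 & x1) | (~x2 -> x1)) | (~x0 | (x2 & x0)) = False
      (~x3 & x1) | (~x2 -> x1) = False
        ~x3 & x1 = False
          ~x3 = False
        ~x2 -> x1 = False
          ~x2 = True
      ~x0 | (x2 & x0) = False
        ~x0 = False
        x2 & x0 = False
The formula evaluates to True.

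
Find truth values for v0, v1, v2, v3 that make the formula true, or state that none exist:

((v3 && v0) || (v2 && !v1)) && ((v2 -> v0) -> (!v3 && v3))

v0=F, v1=F, v2=T, v3=F

  (v3 && v0) || (v2 && !v1) = True
    v3 && v0 = False
    v2 && !v1 = True
      !v1 = True
  (v2 -> v0) -> (!v3 && v3) = True
    v2 -> v0 = False
    !v3 && v3 = False
      !v3 = True
Both conjuncts True, so the formula holds.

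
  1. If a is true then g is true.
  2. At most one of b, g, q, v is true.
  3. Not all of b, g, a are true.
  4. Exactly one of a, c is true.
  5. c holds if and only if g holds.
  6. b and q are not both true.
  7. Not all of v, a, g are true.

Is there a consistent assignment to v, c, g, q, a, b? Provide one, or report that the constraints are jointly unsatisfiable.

v = False, c = True, g = True, q = False, a = False, b = False

  (1) a=F ⇒ g: vacuous ✓
  (2) {b, g, q, v}: 1 true — at most one ✓
  (3) {b, g, a}: 1/3 true — not all ✓
  (4) {a, c}: 1 true — exactly one ✓
  (5) c=T, g=T — same ✓
  (6) b=F, q=F — not both ✓
  (7) {v, a, g}: 1/3 true — not all ✓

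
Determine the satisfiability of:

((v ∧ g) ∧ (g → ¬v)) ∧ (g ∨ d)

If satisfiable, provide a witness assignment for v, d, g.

Case g = True: the formula simplifies to v ∧ ¬v.
  v = True: the conjunct ¬v is False.
  v = False: the conjunct v is False.
Case g = False: the conjunct g is False.
Both cases fail — unsatisfiable.

Unsatisfiable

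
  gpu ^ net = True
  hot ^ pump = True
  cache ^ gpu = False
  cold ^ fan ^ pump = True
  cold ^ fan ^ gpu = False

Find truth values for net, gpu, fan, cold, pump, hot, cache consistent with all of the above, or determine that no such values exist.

net: False, gpu: True, fan: False, cold: True, pump: False, hot: True, cache: True

gpu ^ net = T ^ F = True ✓
hot ^ pump = T ^ F = True ✓
cache ^ gpu = T ^ T = False ✓
cold ^ fan ^ pump = T ^ F ^ F = True ✓
cold ^ fan ^ gpu = T ^ F ^ T = False ✓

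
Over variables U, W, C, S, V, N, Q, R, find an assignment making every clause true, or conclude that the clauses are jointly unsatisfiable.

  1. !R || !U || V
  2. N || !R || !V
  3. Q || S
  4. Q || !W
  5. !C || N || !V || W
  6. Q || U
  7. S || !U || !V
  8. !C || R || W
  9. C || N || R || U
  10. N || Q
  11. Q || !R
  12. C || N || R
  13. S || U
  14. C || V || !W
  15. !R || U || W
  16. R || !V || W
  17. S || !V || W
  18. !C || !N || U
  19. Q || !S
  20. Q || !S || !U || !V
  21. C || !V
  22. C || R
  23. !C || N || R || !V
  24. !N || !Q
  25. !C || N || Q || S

Set U = False.
  then (Q || U) forces Q = True.
  then (S || U) forces S = True.
  then (!N || !Q) forces N = False.
Try W = False:
  (!R || U || W) forces R = False.
  (!C || R || W) forces C = False.
  clause (C || N || R || U) is falsified — backtrack.
So W = True.
Try C = False:
  (C || N || R || U) forces R = True.
  (N || !R || !V) forces V = False.
  clause (C || V || !W) is falsified — backtrack.
So C = True.
Set V = False.
Set R = False.
All clauses satisfied.

U = False; W = True; C = True; S = True; V = False; N = False; Q = True; R = False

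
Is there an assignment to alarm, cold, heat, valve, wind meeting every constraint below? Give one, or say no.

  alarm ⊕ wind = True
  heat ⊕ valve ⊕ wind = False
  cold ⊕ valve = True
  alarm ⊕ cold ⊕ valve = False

alarm = True, cold = False, heat = True, valve = True, wind = False

alarm ⊕ wind = T ⊕ F = True ✓
heat ⊕ valve ⊕ wind = T ⊕ T ⊕ F = False ✓
cold ⊕ valve = F ⊕ T = True ✓
alarm ⊕ cold ⊕ valve = T ⊕ F ⊕ T = False ✓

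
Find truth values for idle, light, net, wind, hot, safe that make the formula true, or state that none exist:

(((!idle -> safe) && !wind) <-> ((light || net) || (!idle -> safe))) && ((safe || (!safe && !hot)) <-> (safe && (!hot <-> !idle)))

idle = True, light = False, net = False, wind = False, hot = True, safe = False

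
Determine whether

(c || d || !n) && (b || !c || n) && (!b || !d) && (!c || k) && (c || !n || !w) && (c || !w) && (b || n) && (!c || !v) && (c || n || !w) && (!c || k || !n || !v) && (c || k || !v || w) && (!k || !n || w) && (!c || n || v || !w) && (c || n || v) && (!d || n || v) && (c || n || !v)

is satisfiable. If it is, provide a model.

Set b = False.
  then (b || n) forces n = True.
Set k = True.
  then (!k || !n || w) forces w = True.
  then (c || !n || !w) forces c = True.
  then (!c || !v) forces v = False.
Set d = False.
All clauses satisfied.

b: False, k: True, w: True, n: True, d: False, v: False, c: True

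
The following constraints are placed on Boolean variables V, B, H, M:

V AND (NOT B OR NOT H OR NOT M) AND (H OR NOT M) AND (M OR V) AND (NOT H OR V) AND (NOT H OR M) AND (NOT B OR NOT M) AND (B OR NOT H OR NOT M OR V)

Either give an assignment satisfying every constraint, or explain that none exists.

Unit clause (V) forces V = True.
Set B = False.
Set H = True.
  then (NOT H OR M) forces M = True.
All clauses satisfied.

V: True, B: False, H: True, M: True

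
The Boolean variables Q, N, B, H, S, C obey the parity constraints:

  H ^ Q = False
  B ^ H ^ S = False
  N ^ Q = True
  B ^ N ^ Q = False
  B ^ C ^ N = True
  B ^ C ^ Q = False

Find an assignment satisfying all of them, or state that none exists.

Q = False; N = True; B = True; H = False; S = True; C = True

H ^ Q = F ^ F = False ✓
B ^ H ^ S = T ^ F ^ T = False ✓
N ^ Q = T ^ F = True ✓
B ^ N ^ Q = T ^ T ^ F = False ✓
B ^ C ^ N = T ^ T ^ T = True ✓
B ^ C ^ Q = T ^ T ^ F = False ✓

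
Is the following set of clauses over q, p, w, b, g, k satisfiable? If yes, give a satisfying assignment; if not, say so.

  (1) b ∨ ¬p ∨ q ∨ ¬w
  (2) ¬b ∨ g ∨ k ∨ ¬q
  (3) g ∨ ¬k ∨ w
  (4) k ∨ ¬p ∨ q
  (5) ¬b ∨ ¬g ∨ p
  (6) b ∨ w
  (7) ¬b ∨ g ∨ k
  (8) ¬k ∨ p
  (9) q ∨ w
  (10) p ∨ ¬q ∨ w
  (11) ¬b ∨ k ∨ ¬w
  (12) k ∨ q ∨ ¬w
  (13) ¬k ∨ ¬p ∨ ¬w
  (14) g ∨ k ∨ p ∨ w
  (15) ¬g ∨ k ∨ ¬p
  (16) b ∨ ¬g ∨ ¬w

Try q = False:
  (q ∨ w) forces w = True.
  (k ∨ q ∨ ¬w) forces k = True.
  (¬k ∨ p) forces p = True.
  clause (¬k ∨ ¬p ∨ ¬w) is falsified — backtrack.
So q = True.
Set p = True.
Set w = True.
  then (¬k ∨ ¬p ∨ ¬w) forces k = False.
  then (¬g ∨ k ∨ ¬p) forces g = False.
  then (¬b ∨ g ∨ k ∨ ¬q) forces b = False.
All clauses satisfied.

q = True, p = True, w = True, b = False, g = False, k = False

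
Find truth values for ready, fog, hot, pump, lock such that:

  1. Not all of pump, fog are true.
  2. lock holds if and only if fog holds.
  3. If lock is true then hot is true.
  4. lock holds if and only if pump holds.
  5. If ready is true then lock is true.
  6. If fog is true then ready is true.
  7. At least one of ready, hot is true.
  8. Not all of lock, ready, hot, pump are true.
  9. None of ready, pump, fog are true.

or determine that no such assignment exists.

ready: False, fog: False, hot: True, pump: False, lock: False

  (1) {pump, fog}: 0/2 true — not all ✓
  (2) lock=F, fog=F — same ✓
  (3) lock=F ⇒ hot: vacuous ✓
  (4) lock=F, pump=F — same ✓
  (5) ready=F ⇒ lock: vacuous ✓
  (6) fog=F ⇒ ready: vacuous ✓
  (7) {ready, hot}: 1 true — at least one ✓
  (8) {lock, ready, hot, pump}: 1/4 true — not all ✓
  (9) {ready, pump, fog}: 0 true — none ✓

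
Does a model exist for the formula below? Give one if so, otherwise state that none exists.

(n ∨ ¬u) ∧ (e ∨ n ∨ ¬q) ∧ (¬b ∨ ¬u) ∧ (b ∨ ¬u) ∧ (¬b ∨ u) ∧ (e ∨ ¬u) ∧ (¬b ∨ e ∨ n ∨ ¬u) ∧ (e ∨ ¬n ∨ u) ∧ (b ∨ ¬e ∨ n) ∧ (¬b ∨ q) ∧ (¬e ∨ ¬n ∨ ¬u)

Set e = True.
Set q = True.
Set n = True.
  then (¬e ∨ ¬n ∨ ¬u) forces u = False.
  then (¬b ∨ u) forces b = False.
All clauses satisfied.

e=T; q=T; n=T; b=F; u=F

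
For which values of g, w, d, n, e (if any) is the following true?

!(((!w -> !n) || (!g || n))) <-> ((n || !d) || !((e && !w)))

g = False, w = False, d = True, n = False, e = True

  !(((!w -> !n) || (!g || n))) <-> ((n || !d) || !((e && !w))) = True
    !(((!w -> !n) || (!g || n))) = False
      (!w -> !n) || (!g || n) = True
        !w -> !n = True
          !w = True
          !n = True
        !g || n = True
          !g = True
    (n || !d) || !((e && !w)) = False
      n || !d = False
        !d = False
      !((e && !w)) = False
        e && !w = True
          !w = True
The formula evaluates to True.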